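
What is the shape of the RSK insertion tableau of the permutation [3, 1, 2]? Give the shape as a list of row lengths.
[2, 1]

Row-insert each entry into an empty tableau.

After inserting 3: P = [[3]].
After inserting 1: P = [[1], [3]].
After inserting 2: P = [[1, 2], [3]].

The final insertion tableau P = [[1, 2], [3]] has shape [2, 1].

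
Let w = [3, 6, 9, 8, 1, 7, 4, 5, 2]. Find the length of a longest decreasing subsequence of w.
5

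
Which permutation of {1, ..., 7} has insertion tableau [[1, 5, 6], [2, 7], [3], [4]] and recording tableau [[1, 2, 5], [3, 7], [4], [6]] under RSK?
4 5 3 2 7 1 6

Reverse the RSK construction: for i from n down to 1, find the cell of Q containing i, remove the entry at that cell from P, and reverse-bump it up through P; the value ejected from row 1 is w(i).

Step i=7: Q has 7 at row 2, column 2; remove 7 from row 2 of P and reverse-bump: 7 enters row 1 and ejects 6. So w(7) = 6. P is now [[1, 5, 7], [2], [3], [4]].
Step i=6: Q has 6 at row 4, column 1; remove 4 from row 4 of P and reverse-bump: 4 enters row 3 and ejects 3; 3 enters row 2 and ejects 2; 2 enters row 1 and ejects 1. So w(6) = 1. P is now [[2, 5, 7], [3], [4]].
Step i=5: Q has 5 at row 1, column 3; remove that cell from P, ejecting 7. So w(5) = 7. P is now [[2, 5], [3], [4]].
Step i=4: Q has 4 at row 3, column 1; remove 4 from row 3 of P and reverse-bump: 4 enters row 2 and ejects 3; 3 enters row 1 and ejects 2. So w(4) = 2. P is now [[3, 5], [4]].
Step i=3: Q has 3 at row 2, column 1; remove 4 from row 2 of P and reverse-bump: 4 enters row 1 and ejects 3. So w(3) = 3. P is now [[4, 5]].
Step i=2: Q has 2 at row 1, column 2; remove that cell from P, ejecting 5. So w(2) = 5. P is now [[4]].
Step i=1: Q has 1 at row 1, column 1; remove that cell from P, ejecting 4. So w(1) = 4. P is now [].

So w = 4 5 3 2 7 1 6.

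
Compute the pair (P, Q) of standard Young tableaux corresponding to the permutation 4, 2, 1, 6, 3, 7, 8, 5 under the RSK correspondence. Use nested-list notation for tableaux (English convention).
Insert each entry of the permutation into P by Schensted row insertion, recording in Q the position of each new cell.

Insert 4: appended to row 1. P = [[4]].
Insert 2: 2 bumps 4 from row 1; 4 starts row 2. P = [[2], [4]].
Insert 1: 1 bumps 2 from row 1; 2 bumps 4 from row 2; 4 starts row 3. P = [[1], [2], [4]].
Insert 6: appended to row 1. P = [[1, 6], [2], [4]].
Insert 3: 3 bumps 6 from row 1; 6 appends to row 2. P = [[1, 3], [2, 6], [4]].
Insert 7: appended to row 1. P = [[1, 3, 7], [2, 6], [4]].
Insert 8: appended to row 1. P = [[1, 3, 7, 8], [2, 6], [4]].
Insert 5: 5 bumps 7 from row 1; 7 appends to row 2. P = [[1, 3, 5, 8], [2, 6, 7], [4]].

So P = [[1, 3, 5, 8], [2, 6, 7], [4]], Q = [[1, 4, 6, 7], [2, 5, 8], [3]].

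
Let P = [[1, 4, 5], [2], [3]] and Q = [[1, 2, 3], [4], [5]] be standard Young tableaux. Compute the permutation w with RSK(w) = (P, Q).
3 4 5 2 1

Reverse the RSK construction: for i from n down to 1, find the cell of Q containing i, remove the entry at that cell from P, and reverse-bump it up through P; the value ejected from row 1 is w(i).

Step i=5: Q has 5 at row 3, column 1; remove 3 from row 3 of P and reverse-bump: 3 enters row 2 and ejects 2; 2 enters row 1 and ejects 1. So w(5) = 1. P is now [[2, 4, 5], [3]].
Step i=4: Q has 4 at row 2, column 1; remove 3 from row 2 of P and reverse-bump: 3 enters row 1 and ejects 2. So w(4) = 2. P is now [[3, 4, 5]].
Step i=3: Q has 3 at row 1, column 3; remove that cell from P, ejecting 5. So w(3) = 5. P is now [[3, 4]].
Step i=2: Q has 2 at row 1, column 2; remove that cell from P, ejecting 4. So w(2) = 4. P is now [[3]].
Step i=1: Q has 1 at row 1, column 1; remove that cell from P, ejecting 3. So w(1) = 3. P is now [].

So w = 3 4 5 2 1.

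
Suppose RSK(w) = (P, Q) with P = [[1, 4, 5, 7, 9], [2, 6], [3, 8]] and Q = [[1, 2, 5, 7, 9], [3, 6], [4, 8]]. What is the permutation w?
Reverse the RSK construction: for i from n down to 1, find the cell of Q containing i, remove the entry at that cell from P, and reverse-bump it up through P; the value ejected from row 1 is w(i).

Step i=9: Q has 9 at row 1, column 5; remove that cell from P, ejecting 9. So w(9) = 9. P is now [[1, 4, 5, 7], [2, 6], [3, 8]].
Step i=8: Q has 8 at row 3, column 2; remove 8 from row 3 of P and reverse-bump: 8 enters row 2 and ejects 6; 6 enters row 1 and ejects 5. So w(8) = 5. P is now [[1, 4, 6, 7], [2, 8], [3]].
Step i=7: Q has 7 at row 1, column 4; remove that cell from P, ejecting 7. So w(7) = 7. P is now [[1, 4, 6], [2, 8], [3]].
Step i=6: Q has 6 at row 2, column 2; remove 8 from row 2 of P and reverse-bump: 8 enters row 1 and ejects 6. So w(6) = 6. P is now [[1, 4, 8], [2], [3]].
Step i=5: Q has 5 at row 1, column 3; remove that cell from P, ejecting 8. So w(5) = 8. P is now [[1, 4], [2], [3]].
Step i=4: Q has 4 at row 3, column 1; remove 3 from row 3 of P and reverse-bump: 3 enters row 2 and ejects 2; 2 enters row 1 and ejects 1. So w(4) = 1. P is now [[2, 4], [3]].
Step i=3: Q has 3 at row 2, column 1; remove 3 from row 2 of P and reverse-bump: 3 enters row 1 and ejects 2. So w(3) = 2. P is now [[3, 4]].
Step i=2: Q has 2 at row 1, column 2; remove that cell from P, ejecting 4. So w(2) = 4. P is now [[3]].
Step i=1: Q has 1 at row 1, column 1; remove that cell from P, ejecting 3. So w(1) = 3. P is now [].

So w = 3 4 2 1 8 6 7 5 9.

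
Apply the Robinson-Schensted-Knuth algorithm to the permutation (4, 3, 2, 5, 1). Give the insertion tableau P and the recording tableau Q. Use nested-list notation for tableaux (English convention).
P = [[1, 5], [2], [3], [4]], Q = [[1, 4], [2], [3], [5]]

Insert each entry of the permutation into P by Schensted row insertion, recording in Q the position of each new cell.

Insert 4: appended to row 1. P = [[4]].
Insert 3: 3 bumps 4 from row 1; 4 starts row 2. P = [[3], [4]].
Insert 2: 2 bumps 3 from row 1; 3 bumps 4 from row 2; 4 starts row 3. P = [[2], [3], [4]].
Insert 5: appended to row 1. P = [[2, 5], [3], [4]].
Insert 1: 1 bumps 2 from row 1; 2 bumps 3 from row 2; 3 bumps 4 from row 3; 4 starts row 4. P = [[1, 5], [2], [3], [4]].

So P = [[1, 5], [2], [3], [4]], Q = [[1, 4], [2], [3], [5]].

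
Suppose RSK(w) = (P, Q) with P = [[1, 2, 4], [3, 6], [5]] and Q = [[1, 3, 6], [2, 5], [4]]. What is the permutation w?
5 3 6 1 2 4

Reverse the RSK construction: for i from n down to 1, find the cell of Q containing i, remove the entry at that cell from P, and reverse-bump it up through P; the value ejected from row 1 is w(i).

Step i=6: Q has 6 at row 1, column 3; remove that cell from P, ejecting 4. So w(6) = 4. P is now [[1, 2], [3, 6], [5]].
Step i=5: Q has 5 at row 2, column 2; remove 6 from row 2 of P and reverse-bump: 6 enters row 1 and ejects 2. So w(5) = 2. P is now [[1, 6], [3], [5]].
Step i=4: Q has 4 at row 3, column 1; remove 5 from row 3 of P and reverse-bump: 5 enters row 2 and ejects 3; 3 enters row 1 and ejects 1. So w(4) = 1. P is now [[3, 6], [5]].
Step i=3: Q has 3 at row 1, column 2; remove that cell from P, ejecting 6. So w(3) = 6. P is now [[3], [5]].
Step i=2: Q has 2 at row 2, column 1; remove 5 from row 2 of P and reverse-bump: 5 enters row 1 and ejects 3. So w(2) = 3. P is now [[5]].
Step i=1: Q has 1 at row 1, column 1; remove that cell from P, ejecting 5. So w(1) = 5. P is now [].

So w = 5 3 6 1 2 4.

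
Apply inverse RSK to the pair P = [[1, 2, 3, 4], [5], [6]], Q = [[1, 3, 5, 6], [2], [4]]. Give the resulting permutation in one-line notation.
Reverse the RSK construction: for i from n down to 1, find the cell of Q containing i, remove the entry at that cell from P, and reverse-bump it up through P; the value ejected from row 1 is w(i).

Step i=6: Q has 6 at row 1, column 4; remove that cell from P, ejecting 4. So w(6) = 4. P is now [[1, 2, 3], [5], [6]].
Step i=5: Q has 5 at row 1, column 3; remove that cell from P, ejecting 3. So w(5) = 3. P is now [[1, 2], [5], [6]].
Step i=4: Q has 4 at row 3, column 1; remove 6 from row 3 of P and reverse-bump: 6 enters row 2 and ejects 5; 5 enters row 1 and ejects 2. So w(4) = 2. P is now [[1, 5], [6]].
Step i=3: Q has 3 at row 1, column 2; remove that cell from P, ejecting 5. So w(3) = 5. P is now [[1], [6]].
Step i=2: Q has 2 at row 2, column 1; remove 6 from row 2 of P and reverse-bump: 6 enters row 1 and ejects 1. So w(2) = 1. P is now [[6]].
Step i=1: Q has 1 at row 1, column 1; remove that cell from P, ejecting 6. So w(1) = 6. P is now [].

So w = 6 1 5 2 3 4.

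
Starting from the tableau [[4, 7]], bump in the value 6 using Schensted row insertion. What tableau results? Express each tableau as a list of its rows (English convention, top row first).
In row 1, 6 replaces 7 (the leftmost entry greater than 6); 7 is bumped to row 2. 7 starts a new row 2. The new tableau is [[4, 6], [7]].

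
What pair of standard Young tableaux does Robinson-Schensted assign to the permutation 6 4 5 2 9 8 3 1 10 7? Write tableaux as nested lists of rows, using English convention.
P = [[1, 3, 7, 10], [2, 5, 8], [4, 9], [6]], Q = [[1, 3, 5, 9], [2, 6, 10], [4, 7], [8]]

Insert each entry of the permutation into P by Schensted row insertion, recording in Q the position of each new cell.

Insert 6: appended to row 1. P = [[6]].
Insert 4: 4 bumps 6 from row 1; 6 starts row 2. P = [[4], [6]].
Insert 5: appended to row 1. P = [[4, 5], [6]].
Insert 2: 2 bumps 4 from row 1; 4 bumps 6 from row 2; 6 starts row 3. P = [[2, 5], [4], [6]].
Insert 9: appended to row 1. P = [[2, 5, 9], [4], [6]].
Insert 8: 8 bumps 9 from row 1; 9 appends to row 2. P = [[2, 5, 8], [4, 9], [6]].
Insert 3: 3 bumps 5 from row 1; 5 bumps 9 from row 2; 9 appends to row 3. P = [[2, 3, 8], [4, 5], [6, 9]].
Insert 1: 1 bumps 2 from row 1; 2 bumps 4 from row 2; 4 bumps 6 from row 3; 6 starts row 4. P = [[1, 3, 8], [2, 5], [4, 9], [6]].
Insert 10: appended to row 1. P = [[1, 3, 8, 10], [2, 5], [4, 9], [6]].
Insert 7: 7 bumps 8 from row 1; 8 appends to row 2. P = [[1, 3, 7, 10], [2, 5, 8], [4, 9], [6]].

So P = [[1, 3, 7, 10], [2, 5, 8], [4, 9], [6]], Q = [[1, 3, 5, 9], [2, 6, 10], [4, 7], [8]].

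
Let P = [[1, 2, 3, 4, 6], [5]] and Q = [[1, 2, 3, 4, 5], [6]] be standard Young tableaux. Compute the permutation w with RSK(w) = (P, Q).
1 2 3 5 6 4

Reverse the RSK construction: for i from n down to 1, find the cell of Q containing i, remove the entry at that cell from P, and reverse-bump it up through P; the value ejected from row 1 is w(i).

Step i=6: Q has 6 at row 2, column 1; remove 5 from row 2 of P and reverse-bump: 5 enters row 1 and ejects 4. So w(6) = 4. P is now [[1, 2, 3, 5, 6]].
Step i=5: Q has 5 at row 1, column 5; remove that cell from P, ejecting 6. So w(5) = 6. P is now [[1, 2, 3, 5]].
Step i=4: Q has 4 at row 1, column 4; remove that cell from P, ejecting 5. So w(4) = 5. P is now [[1, 2, 3]].
Step i=3: Q has 3 at row 1, column 3; remove that cell from P, ejecting 3. So w(3) = 3. P is now [[1, 2]].
Step i=2: Q has 2 at row 1, column 2; remove that cell from P, ejecting 2. So w(2) = 2. P is now [[1]].
Step i=1: Q has 1 at row 1, column 1; remove that cell from P, ejecting 1. So w(1) = 1. P is now [].

So w = 1 2 3 5 6 4.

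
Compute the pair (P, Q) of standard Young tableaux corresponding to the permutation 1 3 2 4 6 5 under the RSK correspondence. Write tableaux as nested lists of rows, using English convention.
Insert each entry of the permutation into P by Schensted row insertion, recording in Q the position of each new cell.

Insert 1: appended to row 1. P = [[1]].
Insert 3: appended to row 1. P = [[1, 3]].
Insert 2: 2 bumps 3 from row 1; 3 starts row 2. P = [[1, 2], [3]].
Insert 4: appended to row 1. P = [[1, 2, 4], [3]].
Insert 6: appended to row 1. P = [[1, 2, 4, 6], [3]].
Insert 5: 5 bumps 6 from row 1; 6 appends to row 2. P = [[1, 2, 4, 5], [3, 6]].

So P = [[1, 2, 4, 5], [3, 6]], Q = [[1, 2, 4, 5], [3, 6]].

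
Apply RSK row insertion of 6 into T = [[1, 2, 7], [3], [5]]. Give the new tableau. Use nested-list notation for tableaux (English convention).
In row 1, 6 replaces 7 (the leftmost entry greater than 6); 7 is bumped to row 2. 7 is appended to row 2. The new tableau is [[1, 2, 6], [3, 7], [5]].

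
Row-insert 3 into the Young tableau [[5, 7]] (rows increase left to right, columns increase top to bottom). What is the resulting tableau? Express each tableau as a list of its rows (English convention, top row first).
In row 1, 3 replaces 5 (the leftmost entry greater than 3); 5 is bumped to row 2. 5 starts a new row 2. The new tableau is [[3, 7], [5]].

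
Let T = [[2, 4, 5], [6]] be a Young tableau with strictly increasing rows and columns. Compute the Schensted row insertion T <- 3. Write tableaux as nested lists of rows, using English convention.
[[2, 3, 5], [4], [6]]

In row 1, 3 replaces 4 (the leftmost entry greater than 3); 4 is bumped to row 2. In row 2, 4 replaces 6 (the leftmost entry greater than 4); 6 is bumped to row 3. 6 starts a new row 3. The new tableau is [[2, 3, 5], [4], [6]].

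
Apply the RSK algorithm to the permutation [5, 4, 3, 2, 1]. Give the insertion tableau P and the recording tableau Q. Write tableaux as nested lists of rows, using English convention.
Insert each entry of the permutation into P by Schensted row insertion, recording in Q the position of each new cell.

After inserting 5: P = [[5]].
After inserting 4: P = [[4], [5]].
After inserting 3: P = [[3], [4], [5]].
After inserting 2: P = [[2], [3], [4], [5]].
After inserting 1: P = [[1], [2], [3], [4], [5]].

So P = [[1], [2], [3], [4], [5]], Q = [[1], [2], [3], [4], [5]].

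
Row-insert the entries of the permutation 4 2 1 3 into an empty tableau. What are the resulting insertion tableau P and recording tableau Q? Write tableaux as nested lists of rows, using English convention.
P = [[1, 3], [2], [4]], Q = [[1, 4], [2], [3]]

Insert each entry of the permutation into P by Schensted row insertion, recording in Q the position of each new cell.

Insert 4: appended to row 1. P = [[4]].
Insert 2: 2 bumps 4 from row 1; 4 starts row 2. P = [[2], [4]].
Insert 1: 1 bumps 2 from row 1; 2 bumps 4 from row 2; 4 starts row 3. P = [[1], [2], [4]].
Insert 3: appended to row 1. P = [[1, 3], [2], [4]].

So P = [[1, 3], [2], [4]], Q = [[1, 4], [2], [3]].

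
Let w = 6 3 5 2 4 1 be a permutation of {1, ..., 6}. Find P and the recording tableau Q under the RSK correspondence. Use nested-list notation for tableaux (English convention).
Insert each entry of the permutation into P by Schensted row insertion, recording in Q the position of each new cell.

Insert 6: appended to row 1. P = [[6]].
Insert 3: 3 bumps 6 from row 1; 6 starts row 2. P = [[3], [6]].
Insert 5: appended to row 1. P = [[3, 5], [6]].
Insert 2: 2 bumps 3 from row 1; 3 bumps 6 from row 2; 6 starts row 3. P = [[2, 5], [3], [6]].
Insert 4: 4 bumps 5 from row 1; 5 appends to row 2. P = [[2, 4], [3, 5], [6]].
Insert 1: 1 bumps 2 from row 1; 2 bumps 3 from row 2; 3 bumps 6 from row 3; 6 starts row 4. P = [[1, 4], [2, 5], [3], [6]].

So P = [[1, 4], [2, 5], [3], [6]], Q = [[1, 3], [2, 5], [4], [6]].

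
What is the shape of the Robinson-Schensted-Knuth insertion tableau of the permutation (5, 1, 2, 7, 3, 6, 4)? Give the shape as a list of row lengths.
[4, 2, 1]

Row-insert each entry into an empty tableau.

After inserting 5: P = [[5]].
After inserting 1: P = [[1], [5]].
After inserting 2: P = [[1, 2], [5]].
After inserting 7: P = [[1, 2, 7], [5]].
After inserting 3: P = [[1, 2, 3], [5, 7]].
After inserting 6: P = [[1, 2, 3, 6], [5, 7]].
After inserting 4: P = [[1, 2, 3, 4], [5, 6], [7]].

The final insertion tableau P = [[1, 2, 3, 4], [5, 6], [7]] has shape [4, 2, 1].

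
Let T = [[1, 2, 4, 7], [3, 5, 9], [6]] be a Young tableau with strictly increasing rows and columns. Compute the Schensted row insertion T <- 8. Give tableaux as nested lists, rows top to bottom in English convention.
[[1, 2, 4, 7, 8], [3, 5, 9], [6]]

8 is larger than every entry of row 1, so it is appended to row 1. The new tableau is [[1, 2, 4, 7, 8], [3, 5, 9], [6]].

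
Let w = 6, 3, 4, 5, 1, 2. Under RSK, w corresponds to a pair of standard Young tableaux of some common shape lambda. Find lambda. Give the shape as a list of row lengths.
[3, 2, 1]

Row-insert each entry into an empty tableau.

After inserting 6: P = [[6]].
After inserting 3: P = [[3], [6]].
After inserting 4: P = [[3, 4], [6]].
After inserting 5: P = [[3, 4, 5], [6]].
After inserting 1: P = [[1, 4, 5], [3], [6]].
After inserting 2: P = [[1, 2, 5], [3, 4], [6]].

The final insertion tableau P = [[1, 2, 5], [3, 4], [6]] has shape [3, 2, 1].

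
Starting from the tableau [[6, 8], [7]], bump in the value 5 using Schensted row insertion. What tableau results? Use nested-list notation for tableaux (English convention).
In row 1, 5 replaces 6 (the leftmost entry greater than 5); 6 is bumped to row 2. In row 2, 6 replaces 7 (the leftmost entry greater than 6); 7 is bumped to row 3. 7 starts a new row 3. The new tableau is [[5, 8], [6], [7]].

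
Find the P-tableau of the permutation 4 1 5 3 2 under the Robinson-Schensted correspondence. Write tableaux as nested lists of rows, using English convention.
Insert 4: appended to row 1. P = [[4]].
Insert 1: 1 bumps 4 from row 1; 4 starts row 2. P = [[1], [4]].
Insert 5: appended to row 1. P = [[1, 5], [4]].
Insert 3: 3 bumps 5 from row 1; 5 appends to row 2. P = [[1, 3], [4, 5]].
Insert 2: 2 bumps 3 from row 1; 3 bumps 4 from row 2; 4 starts row 3. P = [[1, 2], [3, 5], [4]].

So P = [[1, 2], [3, 5], [4]].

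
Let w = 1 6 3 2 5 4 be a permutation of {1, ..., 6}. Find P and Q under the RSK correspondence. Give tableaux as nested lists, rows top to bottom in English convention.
Insert each entry of the permutation into P by Schensted row insertion, recording in Q the position of each new cell.

Insert 1: appended to row 1. P = [[1]].
Insert 6: appended to row 1. P = [[1, 6]].
Insert 3: 3 bumps 6 from row 1; 6 starts row 2. P = [[1, 3], [6]].
Insert 2: 2 bumps 3 from row 1; 3 bumps 6 from row 2; 6 starts row 3. P = [[1, 2], [3], [6]].
Insert 5: appended to row 1. P = [[1, 2, 5], [3], [6]].
Insert 4: 4 bumps 5 from row 1; 5 appends to row 2. P = [[1, 2, 4], [3, 5], [6]].

So P = [[1, 2, 4], [3, 5], [6]], Q = [[1, 2, 5], [3, 6], [4]].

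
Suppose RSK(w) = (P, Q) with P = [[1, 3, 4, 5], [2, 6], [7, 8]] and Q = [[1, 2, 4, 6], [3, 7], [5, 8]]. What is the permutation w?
2 7 3 4 1 8 6 5

Reverse the RSK construction: for i from n down to 1, find the cell of Q containing i, remove the entry at that cell from P, and reverse-bump it up through P; the value ejected from row 1 is w(i).

Step i=8: Q has 8 at row 3, column 2; remove 8 from row 3 of P and reverse-bump: 8 enters row 2 and ejects 6; 6 enters row 1 and ejects 5. So w(8) = 5. P is now [[1, 3, 4, 6], [2, 8], [7]].
Step i=7: Q has 7 at row 2, column 2; remove 8 from row 2 of P and reverse-bump: 8 enters row 1 and ejects 6. So w(7) = 6. P is now [[1, 3, 4, 8], [2], [7]].
Step i=6: Q has 6 at row 1, column 4; remove that cell from P, ejecting 8. So w(6) = 8. P is now [[1, 3, 4], [2], [7]].
Step i=5: Q has 5 at row 3, column 1; remove 7 from row 3 of P and reverse-bump: 7 enters row 2 and ejects 2; 2 enters row 1 and ejects 1. So w(5) = 1. P is now [[2, 3, 4], [7]].
Step i=4: Q has 4 at row 1, column 3; remove that cell from P, ejecting 4. So w(4) = 4. P is now [[2, 3], [7]].
Step i=3: Q has 3 at row 2, column 1; remove 7 from row 2 of P and reverse-bump: 7 enters row 1 and ejects 3. So w(3) = 3. P is now [[2, 7]].
Step i=2: Q has 2 at row 1, column 2; remove that cell from P, ejecting 7. So w(2) = 7. P is now [[2]].
Step i=1: Q has 1 at row 1, column 1; remove that cell from P, ejecting 2. So w(1) = 2. P is now [].

So w = 2 7 3 4 1 8 6 5.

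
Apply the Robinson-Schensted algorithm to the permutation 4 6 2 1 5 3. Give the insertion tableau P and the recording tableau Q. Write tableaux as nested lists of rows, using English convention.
Insert each entry of the permutation into P by Schensted row insertion, recording in Q the position of each new cell.

Insert 4: appended to row 1. P = [[4]], Q = [[1]].
Insert 6: appended to row 1. P = [[4, 6]], Q = [[1, 2]].
Insert 2: 2 bumps 4 from row 1; 4 starts row 2. P = [[2, 6], [4]], Q = [[1, 2], [3]].
Insert 1: 1 bumps 2 from row 1; 2 bumps 4 from row 2; 4 starts row 3. P = [[1, 6], [2], [4]], Q = [[1, 2], [3], [4]].
Insert 5: 5 bumps 6 from row 1; 6 appends to row 2. P = [[1, 5], [2, 6], [4]], Q = [[1, 2], [3, 5], [4]].
Insert 3: 3 bumps 5 from row 1; 5 bumps 6 from row 2; 6 appends to row 3. P = [[1, 3], [2, 5], [4, 6]], Q = [[1, 2], [3, 5], [4, 6]].

So P = [[1, 3], [2, 5], [4, 6]], Q = [[1, 2], [3, 5], [4, 6]].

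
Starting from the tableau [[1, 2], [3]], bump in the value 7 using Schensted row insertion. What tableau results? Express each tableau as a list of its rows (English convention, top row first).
7 is larger than every entry of row 1, so it is appended to row 1. The new tableau is [[1, 2, 7], [3]].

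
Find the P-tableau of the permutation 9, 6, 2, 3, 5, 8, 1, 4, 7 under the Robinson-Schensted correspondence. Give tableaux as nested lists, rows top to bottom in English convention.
P = [[1, 3, 4, 7], [2, 5, 8], [6], [9]]

Insert 9: appended to row 1. P = [[9]].
Insert 6: 6 bumps 9 from row 1; 9 starts row 2. P = [[6], [9]].
Insert 2: 2 bumps 6 from row 1; 6 bumps 9 from row 2; 9 starts row 3. P = [[2], [6], [9]].
Insert 3: appended to row 1. P = [[2, 3], [6], [9]].
Insert 5: appended to row 1. P = [[2, 3, 5], [6], [9]].
Insert 8: appended to row 1. P = [[2, 3, 5, 8], [6], [9]].
Insert 1: 1 bumps 2 from row 1; 2 bumps 6 from row 2; 6 bumps 9 from row 3; 9 starts row 4. P = [[1, 3, 5, 8], [2], [6], [9]].
Insert 4: 4 bumps 5 from row 1; 5 appends to row 2. P = [[1, 3, 4, 8], [2, 5], [6], [9]].
Insert 7: 7 bumps 8 from row 1; 8 appends to row 2. P = [[1, 3, 4, 7], [2, 5, 8], [6], [9]].

So P = [[1, 3, 4, 7], [2, 5, 8], [6], [9]].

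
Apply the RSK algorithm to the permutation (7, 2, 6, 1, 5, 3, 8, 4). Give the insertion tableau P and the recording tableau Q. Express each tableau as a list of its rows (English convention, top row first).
P = [[1, 3, 4], [2, 5, 8], [6], [7]], Q = [[1, 3, 7], [2, 5, 8], [4], [6]]

Insert each entry of the permutation into P by Schensted row insertion, recording in Q the position of each new cell.

Insert 7: appended to row 1. P = [[7]].
Insert 2: 2 bumps 7 from row 1; 7 starts row 2. P = [[2], [7]].
Insert 6: appended to row 1. P = [[2, 6], [7]].
Insert 1: 1 bumps 2 from row 1; 2 bumps 7 from row 2; 7 starts row 3. P = [[1, 6], [2], [7]].
Insert 5: 5 bumps 6 from row 1; 6 appends to row 2. P = [[1, 5], [2, 6], [7]].
Insert 3: 3 bumps 5 from row 1; 5 bumps 6 from row 2; 6 bumps 7 from row 3; 7 starts row 4. P = [[1, 3], [2, 5], [6], [7]].
Insert 8: appended to row 1. P = [[1, 3, 8], [2, 5], [6], [7]].
Insert 4: 4 bumps 8 from row 1; 8 appends to row 2. P = [[1, 3, 4], [2, 5, 8], [6], [7]].

So P = [[1, 3, 4], [2, 5, 8], [6], [7]], Q = [[1, 3, 7], [2, 5, 8], [4], [6]].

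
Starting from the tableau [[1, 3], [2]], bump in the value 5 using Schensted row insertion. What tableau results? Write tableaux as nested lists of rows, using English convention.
5 is larger than every entry of row 1, so it is appended to row 1. The new tableau is [[1, 3, 5], [2]].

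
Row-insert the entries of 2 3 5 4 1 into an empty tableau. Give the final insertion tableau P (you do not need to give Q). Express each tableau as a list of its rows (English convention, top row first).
After inserting 2: P = [[2]].
After inserting 3: P = [[2, 3]].
After inserting 5: P = [[2, 3, 5]].
After inserting 4: P = [[2, 3, 4], [5]].
After inserting 1: P = [[1, 3, 4], [2], [5]].

So P = [[1, 3, 4], [2], [5]].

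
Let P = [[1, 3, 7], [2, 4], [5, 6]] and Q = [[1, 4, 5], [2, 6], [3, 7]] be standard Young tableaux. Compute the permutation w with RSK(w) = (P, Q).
Reverse the RSK construction: for i from n down to 1, find the cell of Q containing i, remove the entry at that cell from P, and reverse-bump it up through P; the value ejected from row 1 is w(i).

Step i=7: Q has 7 at row 3, column 2; remove 6 from row 3 of P and reverse-bump: 6 enters row 2 and ejects 4; 4 enters row 1 and ejects 3. So w(7) = 3. P is now [[1, 4, 7], [2, 6], [5]].
Step i=6: Q has 6 at row 2, column 2; remove 6 from row 2 of P and reverse-bump: 6 enters row 1 and ejects 4. So w(6) = 4. P is now [[1, 6, 7], [2], [5]].
Step i=5: Q has 5 at row 1, column 3; remove that cell from P, ejecting 7. So w(5) = 7. P is now [[1, 6], [2], [5]].
Step i=4: Q has 4 at row 1, column 2; remove that cell from P, ejecting 6. So w(4) = 6. P is now [[1], [2], [5]].
Step i=3: Q has 3 at row 3, column 1; remove 5 from row 3 of P and reverse-bump: 5 enters row 2 and ejects 2; 2 enters row 1 and ejects 1. So w(3) = 1. P is now [[2], [5]].
Step i=2: Q has 2 at row 2, column 1; remove 5 from row 2 of P and reverse-bump: 5 enters row 1 and ejects 2. So w(2) = 2. P is now [[5]].
Step i=1: Q has 1 at row 1, column 1; remove that cell from P, ejecting 5. So w(1) = 5. P is now [].

So w = 5 2 1 6 7 4 3.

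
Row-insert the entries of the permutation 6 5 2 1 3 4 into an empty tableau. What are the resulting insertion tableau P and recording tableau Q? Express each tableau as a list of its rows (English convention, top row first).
P = [[1, 3, 4], [2], [5], [6]], Q = [[1, 5, 6], [2], [3], [4]]

Insert each entry of the permutation into P by Schensted row insertion, recording in Q the position of each new cell.

Insert 6: appended to row 1. P = [[6]], Q = [[1]].
Insert 5: 5 bumps 6 from row 1; 6 starts row 2. P = [[5], [6]], Q = [[1], [2]].
Insert 2: 2 bumps 5 from row 1; 5 bumps 6 from row 2; 6 starts row 3. P = [[2], [5], [6]], Q = [[1], [2], [3]].
Insert 1: 1 bumps 2 from row 1; 2 bumps 5 from row 2; 5 bumps 6 from row 3; 6 starts row 4. P = [[1], [2], [5], [6]], Q = [[1], [2], [3], [4]].
Insert 3: appended to row 1. P = [[1, 3], [2], [5], [6]], Q = [[1, 5], [2], [3], [4]].
Insert 4: appended to row 1. P = [[1, 3, 4], [2], [5], [6]], Q = [[1, 5, 6], [2], [3], [4]].

So P = [[1, 3, 4], [2], [5], [6]], Q = [[1, 5, 6], [2], [3], [4]].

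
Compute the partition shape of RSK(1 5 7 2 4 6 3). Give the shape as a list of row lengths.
Row-insert each entry into an empty tableau.

After inserting 1: P = [[1]].
After inserting 5: P = [[1, 5]].
After inserting 7: P = [[1, 5, 7]].
After inserting 2: P = [[1, 2, 7], [5]].
After inserting 4: P = [[1, 2, 4], [5, 7]].
After inserting 6: P = [[1, 2, 4, 6], [5, 7]].
After inserting 3: P = [[1, 2, 3, 6], [4, 7], [5]].

The final insertion tableau P = [[1, 2, 3, 6], [4, 7], [5]] has shape [4, 2, 1].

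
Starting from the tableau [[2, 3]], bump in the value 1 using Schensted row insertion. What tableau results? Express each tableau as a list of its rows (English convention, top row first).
[[1, 3], [2]]

In row 1, 1 replaces 2 (the leftmost entry greater than 1); 2 is bumped to row 2. 2 starts a new row 2. The new tableau is [[1, 3], [2]].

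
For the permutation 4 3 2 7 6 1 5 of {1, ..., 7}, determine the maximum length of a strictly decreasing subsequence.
4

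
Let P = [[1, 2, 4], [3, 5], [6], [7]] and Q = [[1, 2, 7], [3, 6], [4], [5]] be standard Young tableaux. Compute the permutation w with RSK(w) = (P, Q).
Reverse the RSK construction: for i from n down to 1, find the cell of Q containing i, remove the entry at that cell from P, and reverse-bump it up through P; the value ejected from row 1 is w(i).

Step i=7: Q has 7 at row 1, column 3; remove that cell from P, ejecting 4. So w(7) = 4. P is now [[1, 2], [3, 5], [6], [7]].
Step i=6: Q has 6 at row 2, column 2; remove 5 from row 2 of P and reverse-bump: 5 enters row 1 and ejects 2. So w(6) = 2. P is now [[1, 5], [3], [6], [7]].
Step i=5: Q has 5 at row 4, column 1; remove 7 from row 4 of P and reverse-bump: 7 enters row 3 and ejects 6; 6 enters row 2 and ejects 3; 3 enters row 1 and ejects 1. So w(5) = 1. P is now [[3, 5], [6], [7]].
Step i=4: Q has 4 at row 3, column 1; remove 7 from row 3 of P and reverse-bump: 7 enters row 2 and ejects 6; 6 enters row 1 and ejects 5. So w(4) = 5. P is now [[3, 6], [7]].
Step i=3: Q has 3 at row 2, column 1; remove 7 from row 2 of P and reverse-bump: 7 enters row 1 and ejects 6. So w(3) = 6. P is now [[3, 7]].
Step i=2: Q has 2 at row 1, column 2; remove that cell from P, ejecting 7. So w(2) = 7. P is now [[3]].
Step i=1: Q has 1 at row 1, column 1; remove that cell from P, ejecting 3. So w(1) = 3. P is now [].

So w = 3 7 6 5 1 2 4.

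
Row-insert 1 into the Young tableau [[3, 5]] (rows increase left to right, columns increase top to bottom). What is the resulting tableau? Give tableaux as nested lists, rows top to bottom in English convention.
In row 1, 1 replaces 3 (the leftmost entry greater than 1); 3 is bumped to row 2. 3 starts a new row 2. The new tableau is [[1, 5], [3]].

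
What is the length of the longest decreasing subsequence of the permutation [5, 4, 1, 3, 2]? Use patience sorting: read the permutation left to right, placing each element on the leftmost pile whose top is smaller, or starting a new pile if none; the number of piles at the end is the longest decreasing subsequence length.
4

5: new pile. tops = [5]
4: new pile. tops = [5, 4]
1: new pile. tops = [5, 4, 1]
3: onto pile 3 (replacing 1). tops = [5, 4, 3]
2: new pile. tops = [5, 4, 3, 2]

4 piles, so the longest decreasing subsequence has length 4.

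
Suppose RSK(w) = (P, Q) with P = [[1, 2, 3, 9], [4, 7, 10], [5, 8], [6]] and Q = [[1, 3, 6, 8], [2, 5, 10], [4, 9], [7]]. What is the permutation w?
6 5 8 1 4 7 2 10 3 9

Reverse the RSK construction: for i from n down to 1, find the cell of Q containing i, remove the entry at that cell from P, and reverse-bump it up through P; the value ejected from row 1 is w(i).

Step i=10: Q has 10 at row 2, column 3; remove 10 from row 2 of P and reverse-bump: 10 enters row 1 and ejects 9. So w(10) = 9. P is now [[1, 2, 3, 10], [4, 7], [5, 8], [6]].
Step i=9: Q has 9 at row 3, column 2; remove 8 from row 3 of P and reverse-bump: 8 enters row 2 and ejects 7; 7 enters row 1 and ejects 3. So w(9) = 3. P is now [[1, 2, 7, 10], [4, 8], [5], [6]].
Step i=8: Q has 8 at row 1, column 4; remove that cell from P, ejecting 10. So w(8) = 10. P is now [[1, 2, 7], [4, 8], [5], [6]].
Step i=7: Q has 7 at row 4, column 1; remove 6 from row 4 of P and reverse-bump: 6 enters row 3 and ejects 5; 5 enters row 2 and ejects 4; 4 enters row 1 and ejects 2. So w(7) = 2. P is now [[1, 4, 7], [5, 8], [6]].
Step i=6: Q has 6 at row 1, column 3; remove that cell from P, ejecting 7. So w(6) = 7. P is now [[1, 4], [5, 8], [6]].
Step i=5: Q has 5 at row 2, column 2; remove 8 from row 2 of P and reverse-bump: 8 enters row 1 and ejects 4. So w(5) = 4. P is now [[1, 8], [5], [6]].
Step i=4: Q has 4 at row 3, column 1; remove 6 from row 3 of P and reverse-bump: 6 enters row 2 and ejects 5; 5 enters row 1 and ejects 1. So w(4) = 1. P is now [[5, 8], [6]].
Step i=3: Q has 3 at row 1, column 2; remove that cell from P, ejecting 8. So w(3) = 8. P is now [[5], [6]].
Step i=2: Q has 2 at row 2, column 1; remove 6 from row 2 of P and reverse-bump: 6 enters row 1 and ejects 5. So w(2) = 5. P is now [[6]].
Step i=1: Q has 1 at row 1, column 1; remove that cell from P, ejecting 6. So w(1) = 6. P is now [].

So w = 6 5 8 1 4 7 2 10 3 9.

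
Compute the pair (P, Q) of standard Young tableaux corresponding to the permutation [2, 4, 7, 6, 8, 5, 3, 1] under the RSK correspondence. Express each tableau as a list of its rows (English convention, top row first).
P = [[1, 3, 5, 8], [2], [4], [6], [7]], Q = [[1, 2, 3, 5], [4], [6], [7], [8]]

Insert each entry of the permutation into P by Schensted row insertion, recording in Q the position of each new cell.

Insert 2: appended to row 1. P = [[2]].
Insert 4: appended to row 1. P = [[2, 4]].
Insert 7: appended to row 1. P = [[2, 4, 7]].
Insert 6: 6 bumps 7 from row 1; 7 starts row 2. P = [[2, 4, 6], [7]].
Insert 8: appended to row 1. P = [[2, 4, 6, 8], [7]].
Insert 5: 5 bumps 6 from row 1; 6 bumps 7 from row 2; 7 starts row 3. P = [[2, 4, 5, 8], [6], [7]].
Insert 3: 3 bumps 4 from row 1; 4 bumps 6 from row 2; 6 bumps 7 from row 3; 7 starts row 4. P = [[2, 3, 5, 8], [4], [6], [7]].
Insert 1: 1 bumps 2 from row 1; 2 bumps 4 from row 2; 4 bumps 6 from row 3; 6 bumps 7 from row 4; 7 starts row 5. P = [[1, 3, 5, 8], [2], [4], [6], [7]].

So P = [[1, 3, 5, 8], [2], [4], [6], [7]], Q = [[1, 2, 3, 5], [4], [6], [7], [8]].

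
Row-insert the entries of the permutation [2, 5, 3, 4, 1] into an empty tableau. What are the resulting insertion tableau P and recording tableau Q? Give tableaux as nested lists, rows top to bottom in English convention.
P = [[1, 3, 4], [2], [5]], Q = [[1, 2, 4], [3], [5]]

Insert each entry of the permutation into P by Schensted row insertion, recording in Q the position of each new cell.

Insert 2: appended to row 1. P = [[2]].
Insert 5: appended to row 1. P = [[2, 5]].
Insert 3: 3 bumps 5 from row 1; 5 starts row 2. P = [[2, 3], [5]].
Insert 4: appended to row 1. P = [[2, 3, 4], [5]].
Insert 1: 1 bumps 2 from row 1; 2 bumps 5 from row 2; 5 starts row 3. P = [[1, 3, 4], [2], [5]].

So P = [[1, 3, 4], [2], [5]], Q = [[1, 2, 4], [3], [5]].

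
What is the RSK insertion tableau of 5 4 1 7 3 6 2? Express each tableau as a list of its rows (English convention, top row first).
Insert 5: appended to row 1. P = [[5]].
Insert 4: 4 bumps 5 from row 1; 5 starts row 2. P = [[4], [5]].
Insert 1: 1 bumps 4 from row 1; 4 bumps 5 from row 2; 5 starts row 3. P = [[1], [4], [5]].
Insert 7: appended to row 1. P = [[1, 7], [4], [5]].
Insert 3: 3 bumps 7 from row 1; 7 appends to row 2. P = [[1, 3], [4, 7], [5]].
Insert 6: appended to row 1. P = [[1, 3, 6], [4, 7], [5]].
Insert 2: 2 bumps 3 from row 1; 3 bumps 4 from row 2; 4 bumps 5 from row 3; 5 starts row 4. P = [[1, 2, 6], [3, 7], [4], [5]].

So P = [[1, 2, 6], [3, 7], [4], [5]].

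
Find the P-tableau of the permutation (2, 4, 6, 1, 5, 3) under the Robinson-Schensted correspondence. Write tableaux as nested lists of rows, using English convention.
P = [[1, 3, 5], [2, 4], [6]]

Insert 2: appended to row 1. P = [[2]].
Insert 4: appended to row 1. P = [[2, 4]].
Insert 6: appended to row 1. P = [[2, 4, 6]].
Insert 1: 1 bumps 2 from row 1; 2 starts row 2. P = [[1, 4, 6], [2]].
Insert 5: 5 bumps 6 from row 1; 6 appends to row 2. P = [[1, 4, 5], [2, 6]].
Insert 3: 3 bumps 4 from row 1; 4 bumps 6 from row 2; 6 starts row 3. P = [[1, 3, 5], [2, 4], [6]].

So P = [[1, 3, 5], [2, 4], [6]].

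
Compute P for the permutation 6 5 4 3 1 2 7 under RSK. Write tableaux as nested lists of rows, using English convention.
Insert 6: appended to row 1. P = [[6]].
Insert 5: 5 bumps 6 from row 1; 6 starts row 2. P = [[5], [6]].
Insert 4: 4 bumps 5 from row 1; 5 bumps 6 from row 2; 6 starts row 3. P = [[4], [5], [6]].
Insert 3: 3 bumps 4 from row 1; 4 bumps 5 from row 2; 5 bumps 6 from row 3; 6 starts row 4. P = [[3], [4], [5], [6]].
Insert 1: 1 bumps 3 from row 1; 3 bumps 4 from row 2; 4 bumps 5 from row 3; 5 bumps 6 from row 4; 6 starts row 5. P = [[1], [3], [4], [5], [6]].
Insert 2: appended to row 1. P = [[1, 2], [3], [4], [5], [6]].
Insert 7: appended to row 1. P = [[1, 2, 7], [3], [4], [5], [6]].

So P = [[1, 2, 7], [3], [4], [5], [6]].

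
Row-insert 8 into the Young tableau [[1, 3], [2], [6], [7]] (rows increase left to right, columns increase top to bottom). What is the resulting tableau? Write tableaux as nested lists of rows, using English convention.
[[1, 3, 8], [2], [6], [7]]

8 is larger than every entry of row 1, so it is appended to row 1. The new tableau is [[1, 3, 8], [2], [6], [7]].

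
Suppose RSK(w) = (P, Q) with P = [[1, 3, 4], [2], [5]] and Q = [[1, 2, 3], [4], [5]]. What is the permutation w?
2 3 5 4 1

Reverse RSK: for i = n, n-1, ..., 1, locate i in Q, remove the corresponding corner cell from P, and reverse-bump its entry up through P; the value ejected from row 1 is w(i).

So w = 2 3 5 4 1.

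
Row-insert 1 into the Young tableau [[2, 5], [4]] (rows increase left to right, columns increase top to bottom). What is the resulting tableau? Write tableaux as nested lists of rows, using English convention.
In row 1, 1 replaces 2 (the leftmost entry greater than 1); 2 is bumped to row 2. In row 2, 2 replaces 4 (the leftmost entry greater than 2); 4 is bumped to row 3. 4 starts a new row 3. The new tableau is [[1, 5], [2], [4]].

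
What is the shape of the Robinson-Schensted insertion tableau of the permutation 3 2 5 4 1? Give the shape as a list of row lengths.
RSK row insertion gives P = [[1, 4], [2, 5], [3]], which has shape [2, 2, 1].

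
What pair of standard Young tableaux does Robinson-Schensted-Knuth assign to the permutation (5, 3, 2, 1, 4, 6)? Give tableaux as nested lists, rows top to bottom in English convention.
P = [[1, 4, 6], [2], [3], [5]], Q = [[1, 5, 6], [2], [3], [4]]

Insert each entry of the permutation into P by Schensted row insertion, recording in Q the position of each new cell.

Insert 5: appended to row 1. P = [[5]].
Insert 3: 3 bumps 5 from row 1; 5 starts row 2. P = [[3], [5]].
Insert 2: 2 bumps 3 from row 1; 3 bumps 5 from row 2; 5 starts row 3. P = [[2], [3], [5]].
Insert 1: 1 bumps 2 from row 1; 2 bumps 3 from row 2; 3 bumps 5 from row 3; 5 starts row 4. P = [[1], [2], [3], [5]].
Insert 4: appended to row 1. P = [[1, 4], [2], [3], [5]].
Insert 6: appended to row 1. P = [[1, 4, 6], [2], [3], [5]].

So P = [[1, 4, 6], [2], [3], [5]], Q = [[1, 5, 6], [2], [3], [4]].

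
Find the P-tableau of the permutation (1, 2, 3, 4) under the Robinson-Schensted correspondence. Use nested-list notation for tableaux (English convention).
Insert 1: appended to row 1. P = [[1]].
Insert 2: appended to row 1. P = [[1, 2]].
Insert 3: appended to row 1. P = [[1, 2, 3]].
Insert 4: appended to row 1. P = [[1, 2, 3, 4]].

So P = [[1, 2, 3, 4]].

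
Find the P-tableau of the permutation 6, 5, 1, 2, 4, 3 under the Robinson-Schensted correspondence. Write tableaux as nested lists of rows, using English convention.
After inserting 6: P = [[6]].
After inserting 5: P = [[5], [6]].
After inserting 1: P = [[1], [5], [6]].
After inserting 2: P = [[1, 2], [5], [6]].
After inserting 4: P = [[1, 2, 4], [5], [6]].
After inserting 3: P = [[1, 2, 3], [4], [5], [6]].

So P = [[1, 2, 3], [4], [5], [6]].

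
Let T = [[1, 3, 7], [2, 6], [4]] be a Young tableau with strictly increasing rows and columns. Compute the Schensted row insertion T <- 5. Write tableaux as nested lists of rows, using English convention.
In row 1, 5 replaces 7 (the leftmost entry greater than 5); 7 is bumped to row 2. 7 is appended to row 2. The new tableau is [[1, 3, 5], [2, 6, 7], [4]].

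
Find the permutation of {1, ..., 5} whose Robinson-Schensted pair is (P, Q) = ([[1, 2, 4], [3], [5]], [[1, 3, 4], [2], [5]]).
5 1 3 4 2

Reverse the RSK construction: for i from n down to 1, find the cell of Q containing i, remove the entry at that cell from P, and reverse-bump it up through P; the value ejected from row 1 is w(i).

Step i=5: Q has 5 at row 3, column 1; remove 5 from row 3 of P and reverse-bump: 5 enters row 2 and ejects 3; 3 enters row 1 and ejects 2. So w(5) = 2. P is now [[1, 3, 4], [5]].
Step i=4: Q has 4 at row 1, column 3; remove that cell from P, ejecting 4. So w(4) = 4. P is now [[1, 3], [5]].
Step i=3: Q has 3 at row 1, column 2; remove that cell from P, ejecting 3. So w(3) = 3. P is now [[1], [5]].
Step i=2: Q has 2 at row 2, column 1; remove 5 from row 2 of P and reverse-bump: 5 enters row 1 and ejects 1. So w(2) = 1. P is now [[5]].
Step i=1: Q has 1 at row 1, column 1; remove that cell from P, ejecting 5. So w(1) = 5. P is now [].

So w = 5 1 3 4 2.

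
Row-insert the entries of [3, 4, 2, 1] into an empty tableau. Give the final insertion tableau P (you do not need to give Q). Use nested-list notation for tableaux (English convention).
Insert 3: appended to row 1. P = [[3]].
Insert 4: appended to row 1. P = [[3, 4]].
Insert 2: 2 bumps 3 from row 1; 3 starts row 2. P = [[2, 4], [3]].
Insert 1: 1 bumps 2 from row 1; 2 bumps 3 from row 2; 3 starts row 3. P = [[1, 4], [2], [3]].

So P = [[1, 4], [2], [3]].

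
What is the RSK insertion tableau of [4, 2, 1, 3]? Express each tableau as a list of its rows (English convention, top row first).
Insert 4: appended to row 1. P = [[4]].
Insert 2: 2 bumps 4 from row 1; 4 starts row 2. P = [[2], [4]].
Insert 1: 1 bumps 2 from row 1; 2 bumps 4 from row 2; 4 starts row 3. P = [[1], [2], [4]].
Insert 3: appended to row 1. P = [[1, 3], [2], [4]].

So P = [[1, 3], [2], [4]].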